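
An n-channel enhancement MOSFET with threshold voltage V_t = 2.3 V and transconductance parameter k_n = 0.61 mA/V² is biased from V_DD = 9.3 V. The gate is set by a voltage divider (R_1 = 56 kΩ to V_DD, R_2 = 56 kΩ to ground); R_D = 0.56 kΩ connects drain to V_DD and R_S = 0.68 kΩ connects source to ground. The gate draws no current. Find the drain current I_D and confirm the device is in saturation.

I_D ≈ 0.91 mA

V_G = V_DD·R_2/(R_1+R_2) = 9.3×56/112 = 4.65 V.
Assume saturation: I_D = (k_n/2)(V_GS − V_t)² with V_GS = V_G − I_D·R_S = 4.65 − 0.68·I_D.
Substituting gives 0.141·I_D² − 1.97·I_D + 1.68 = 0, with roots I_D = 0.912 or 13.1 mA.
The root I_D = 13.1 mA gives V_GS = -4.25 V ≤ V_t, so take I_D = 0.912 mA.
Then V_GS = 4.03 V and V_DS = V_DD − I_D(R_D+R_S) = 9.3 − 0.912×1.24 = 8.17 V.
Saturation requires V_DS ≥ V_GS − V_t = 1.73 V; 8.17 ≥ 1.73 ✓.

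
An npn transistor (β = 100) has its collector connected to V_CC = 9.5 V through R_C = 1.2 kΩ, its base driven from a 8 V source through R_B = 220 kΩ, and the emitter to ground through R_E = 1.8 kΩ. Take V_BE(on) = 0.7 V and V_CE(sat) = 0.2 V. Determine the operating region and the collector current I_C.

Assume active. Base-emitter loop: I_B = (V_BB − V_BE)/(R_B + (β+1)R_E) = (8 − 0.7)/(220 + 101×1.8) = 0.0182 mA.
I_C = β·I_B = 100×0.0182 = 1.82 mA.
V_CE = V_CC − I_C·R_C − I_E·R_E = 9.5 − 1.82×1.2 − 1.83×1.8 = 4.02 V > V_CE(sat), so the active-region assumption holds.

active; I_C ≈ 1.8 mA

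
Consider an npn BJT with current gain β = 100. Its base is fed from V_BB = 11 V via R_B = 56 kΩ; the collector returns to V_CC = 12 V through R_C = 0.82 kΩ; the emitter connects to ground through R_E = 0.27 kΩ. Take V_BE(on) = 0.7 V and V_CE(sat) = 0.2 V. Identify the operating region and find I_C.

saturation; I_C ≈ 11 mA

Assume active: I_B = (11 − 0.7)/(56 + 101×0.27) = 0.124 mA, I_C = β·I_B = 12.4 mA.
Then V_CE = 12 − 12.4×0.82 − 12.5×0.27 = -1.52 V < 0.2 V — the active assumption fails.
Re-solve with V_CE = 0.2 V. KCL at the emitter: V_E/R_E = (V_BB−0.7−V_E)/R_B + (V_CC−0.2−V_E)/R_C, giving V_E = 2.95 V.
I_C = (V_CC − 0.2 − V_E)/R_C = (11.8 − 2.95)/0.82 = 10.8 mA.
Check: I_B = (10.3 − 2.95)/56 = 0.131 mA, and β·I_B = 13.1 mA > I_C, confirming saturation.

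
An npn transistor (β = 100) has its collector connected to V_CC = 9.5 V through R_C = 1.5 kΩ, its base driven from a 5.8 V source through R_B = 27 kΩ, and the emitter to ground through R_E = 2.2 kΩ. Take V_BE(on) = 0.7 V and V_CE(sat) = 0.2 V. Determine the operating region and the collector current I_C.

active; I_C ≈ 2 mA

Assume active. Base-emitter loop: I_B = (V_BB − V_BE)/(R_B + (β+1)R_E) = (5.8 − 0.7)/(27 + 101×2.2) = 0.0205 mA.
I_C = β·I_B = 100×0.0205 = 2.05 mA.
V_CE = V_CC − I_C·R_C − I_E·R_E = 9.5 − 2.05×1.5 − 2.07×2.2 = 1.88 V > V_CE(sat), so the active-region assumption holds.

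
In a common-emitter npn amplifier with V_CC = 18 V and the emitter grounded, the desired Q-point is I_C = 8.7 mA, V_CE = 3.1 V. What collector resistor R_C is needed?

R_C ≈ 1.7 kΩ

Collector loop: V_CC = I_C·R_C + V_CE.
R_C = (V_CC − V_CE)/I_C = (18 − 3.1)/8.7 = 1.71 kΩ.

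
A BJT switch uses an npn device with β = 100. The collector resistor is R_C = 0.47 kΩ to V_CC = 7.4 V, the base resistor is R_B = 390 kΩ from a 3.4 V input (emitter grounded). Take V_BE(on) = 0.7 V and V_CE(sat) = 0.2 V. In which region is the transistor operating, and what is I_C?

Assume active. Base-emitter loop: I_B = (V_BB − V_BE)/R_B = (3.4 − 0.7)/390 = 0.00692 mA.
I_C = β·I_B = 100×0.00692 = 0.692 mA.
V_CE = V_CC − I_C·R_C = 7.4 − 0.692×0.47 = 7.07 V > V_CE(sat), so the active-region assumption holds.

active; I_C ≈ 0.69 mA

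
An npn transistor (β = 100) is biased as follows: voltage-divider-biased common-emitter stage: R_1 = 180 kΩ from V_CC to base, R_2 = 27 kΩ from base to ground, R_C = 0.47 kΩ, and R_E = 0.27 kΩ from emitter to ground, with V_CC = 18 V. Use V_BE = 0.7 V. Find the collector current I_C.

Thevenize the base divider: V_Th = V_CC·R_2/(R_1+R_2) = 18×27/207 = 2.35 V, R_Th = R_1‖R_2 = 23.5 kΩ.
Base-emitter loop: V_Th = I_B·R_Th + V_BE + (β+1)I_B·R_E, so I_B = (2.35 − 0.7) / (23.5 + 101×0.27) = 0.0325 mA.
I_C = β·I_B = 100×0.0325 = 3.25 mA, and I_E = (β+1)I_B = 3.28 mA.
V_CE = V_CC − I_C·R_C − I_E·R_E = 18 − 3.25×0.47 − 3.28×0.27 = 15.6 V.
V_CE = 15.6 V > 0.2 V confirms active-region operation.

I_C ≈ 3.2 mA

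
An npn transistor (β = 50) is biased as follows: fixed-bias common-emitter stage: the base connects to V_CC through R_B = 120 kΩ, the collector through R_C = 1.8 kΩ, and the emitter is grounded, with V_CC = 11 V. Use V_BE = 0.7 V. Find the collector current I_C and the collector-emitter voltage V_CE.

Base loop: V_CC = I_B·R_B + V_BE, so I_B = (11 − 0.7)/120 kΩ = 0.0858 mA.
In the active region I_C = β·I_B = 50 × 0.0858 = 4.29 mA.
Collector loop: V_CE = V_CC − I_C·R_C = 11 − 4.29×1.8 = 3.27 V.
Since V_CE = 3.27 V > V_CE(sat) ≈ 0.2 V, the transistor is in the active region as assumed.

I_C ≈ 4.3 mA, V_CE ≈ 3.3 V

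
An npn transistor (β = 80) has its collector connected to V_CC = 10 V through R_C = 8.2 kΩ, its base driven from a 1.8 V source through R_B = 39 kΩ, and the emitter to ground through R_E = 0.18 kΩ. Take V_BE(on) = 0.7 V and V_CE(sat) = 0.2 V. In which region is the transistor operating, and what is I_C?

saturation; I_C ≈ 1.2 mA

Assume active: I_B = (1.8 − 0.7)/(39 + 81×0.18) = 0.0205 mA, I_C = β·I_B = 1.64 mA.
Then V_CE = 10 − 1.64×8.2 − 1.66×0.18 = -3.77 V < 0.2 V — the active assumption fails.
Re-solve with V_CE = 0.2 V. KCL at the emitter: V_E/R_E = (V_BB−0.7−V_E)/R_B + (V_CC−0.2−V_E)/R_C, giving V_E = 0.215 V.
I_C = (V_CC − 0.2 − V_E)/R_C = (9.8 − 0.215)/8.2 = 1.17 mA.
Check: I_B = (1.1 − 0.215)/39 = 0.0227 mA, and β·I_B = 1.82 mA > I_C, confirming saturation.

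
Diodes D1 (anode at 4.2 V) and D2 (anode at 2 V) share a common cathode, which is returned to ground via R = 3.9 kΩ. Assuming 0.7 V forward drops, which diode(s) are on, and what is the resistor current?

Only D1 conducts; I_R ≈ 0.9 mA

Assume both conduct. Then node N would need to be at both 4.2−0.7 = 3.5 V and 2−0.7 = 1.3 V, which is impossible.
Assume only D1 conducts: V_N = 4.2 − 0.7 = 3.5 V, so I_R = 3.5/3.9 = 0.897 mA.
Check D2: its anode-to-cathode voltage is 2 − 3.5 = -1.5 V < 0.7 V, so it is off. The assumption is consistent.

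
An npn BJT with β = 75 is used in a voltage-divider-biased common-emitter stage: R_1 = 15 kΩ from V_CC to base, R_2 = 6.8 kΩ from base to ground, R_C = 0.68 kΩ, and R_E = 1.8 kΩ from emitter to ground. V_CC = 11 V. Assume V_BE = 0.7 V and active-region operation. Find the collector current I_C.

Thevenize the base divider: V_Th = V_CC·R_2/(R_1+R_2) = 11×6.8/21.8 = 3.43 V, R_Th = R_1‖R_2 = 4.68 kΩ.
Base-emitter loop: V_Th = I_B·R_Th + V_BE + (β+1)I_B·R_E, so I_B = (3.43 − 0.7) / (4.68 + 76×1.8) = 0.0193 mA.
I_C = β·I_B = 75×0.0193 = 1.45 mA, and I_E = (β+1)I_B = 1.47 mA.
V_CE = V_CC − I_C·R_C − I_E·R_E = 11 − 1.45×0.68 − 1.47×1.8 = 7.37 V.
V_CE = 7.37 V > 0.2 V confirms active-region operation.

I_C ≈ 1.4 mA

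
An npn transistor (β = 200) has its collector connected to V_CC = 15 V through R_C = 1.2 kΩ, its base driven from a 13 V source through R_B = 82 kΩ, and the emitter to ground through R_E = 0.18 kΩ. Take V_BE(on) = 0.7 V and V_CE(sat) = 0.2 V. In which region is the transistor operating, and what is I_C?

saturation; I_C ≈ 11 mA

Assume active: I_B = (13 − 0.7)/(82 + 201×0.18) = 0.104 mA, I_C = β·I_B = 20.8 mA.
Then V_CE = 15 − 20.8×1.2 − 20.9×0.18 = -13.7 V < 0.2 V — the active assumption fails.
Re-solve with V_CE = 0.2 V. KCL at the emitter: V_E/R_E = (V_BB−0.7−V_E)/R_B + (V_CC−0.2−V_E)/R_C, giving V_E = 1.95 V.
I_C = (V_CC − 0.2 − V_E)/R_C = (14.8 − 1.95)/1.2 = 10.7 mA.
Check: I_B = (12.3 − 1.95)/82 = 0.126 mA, and β·I_B = 25.2 mA > I_C, confirming saturation.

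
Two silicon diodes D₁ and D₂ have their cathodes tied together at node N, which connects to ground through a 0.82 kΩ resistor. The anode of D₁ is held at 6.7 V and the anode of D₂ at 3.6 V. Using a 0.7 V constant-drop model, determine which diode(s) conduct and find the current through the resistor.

Only D₁ conducts; I_R ≈ 7.3 mA

Assume both conduct. Then node N would need to be at both 6.7−0.7 = 6 V and 3.6−0.7 = 2.9 V, which is impossible.
Assume only D₁ conducts: V_N = 6.7 − 0.7 = 6 V, so I_R = 6/0.82 = 7.32 mA.
Check D₂: its anode-to-cathode voltage is 3.6 − 6 = -2.4 V < 0.7 V, so it is off. The assumption is consistent.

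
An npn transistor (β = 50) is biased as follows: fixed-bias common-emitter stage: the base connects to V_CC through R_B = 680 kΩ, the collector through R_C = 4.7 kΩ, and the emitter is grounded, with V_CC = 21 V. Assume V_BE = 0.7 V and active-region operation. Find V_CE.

V_CE ≈ 14 V

Base loop: V_CC = I_B·R_B + V_BE, so I_B = (21 − 0.7)/680 kΩ = 0.0299 mA.
In the active region I_C = β·I_B = 50 × 0.0299 = 1.49 mA.
Collector loop: V_CE = V_CC − I_C·R_C = 21 − 1.49×4.7 = 14 V.
Since V_CE = 14 V > V_CE(sat) ≈ 0.2 V, the transistor is in the active region as assumed.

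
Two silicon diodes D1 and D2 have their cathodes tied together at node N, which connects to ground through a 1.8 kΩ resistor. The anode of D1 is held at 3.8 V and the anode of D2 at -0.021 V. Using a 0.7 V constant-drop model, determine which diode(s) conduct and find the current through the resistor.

Assume both conduct. Then node N would need to be at both 3.8−0.7 = 3.1 V and -0.021−0.7 = -0.721 V, which is impossible.
Assume only D1 conducts: V_N = 3.8 − 0.7 = 3.1 V, so I_R = 3.1/1.8 = 1.72 mA.
Check D2: its anode-to-cathode voltage is -0.021 − 3.1 = -3.12 V < 0.7 V, so it is off. The assumption is consistent.

Only D1 conducts; I_R ≈ 1.7 mA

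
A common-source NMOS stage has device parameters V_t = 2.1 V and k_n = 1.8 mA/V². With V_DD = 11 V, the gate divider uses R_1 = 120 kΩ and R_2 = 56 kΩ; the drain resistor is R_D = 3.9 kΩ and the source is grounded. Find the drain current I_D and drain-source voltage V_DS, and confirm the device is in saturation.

I_D ≈ 1.8 mA, V_DS ≈ 4.1 V

V_G = V_DD·R_2/(R_1+R_2) = 11×56/176 = 3.5 V. With the source grounded, V_GS = V_G = 3.5 V.
Assume saturation: I_D = (k_n/2)(V_GS − V_t)² = (1.8/2)×(3.5 − 2.1)² = 0.9×1.4² = 1.76 mA.
V_DS = V_DD − I_D·R_D = 11 − 1.76×3.9 = 4.12 V.
Saturation requires V_DS ≥ V_GS − V_t = 1.4 V; 4.12 ≥ 1.4 ✓.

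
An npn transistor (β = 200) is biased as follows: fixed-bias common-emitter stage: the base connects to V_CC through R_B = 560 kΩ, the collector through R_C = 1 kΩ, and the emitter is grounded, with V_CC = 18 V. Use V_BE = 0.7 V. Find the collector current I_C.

I_C ≈ 6.2 mA

Base loop: V_CC = I_B·R_B + V_BE, so I_B = (18 − 0.7)/560 kΩ = 0.0309 mA.
In the active region I_C = β·I_B = 200 × 0.0309 = 6.18 mA.
Collector loop: V_CE = V_CC − I_C·R_C = 18 − 6.18×1 = 11.8 V.
Since V_CE = 11.8 V > V_CE(sat) ≈ 0.2 V, the transistor is in the active region as assumed.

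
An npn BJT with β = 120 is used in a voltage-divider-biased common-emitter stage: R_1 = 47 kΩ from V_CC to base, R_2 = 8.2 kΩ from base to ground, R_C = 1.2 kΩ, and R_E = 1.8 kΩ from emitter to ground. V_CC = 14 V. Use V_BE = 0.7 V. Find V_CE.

V_CE ≈ 12 V

Thevenize the base divider: V_Th = V_CC·R_2/(R_1+R_2) = 14×8.2/55.2 = 2.08 V, R_Th = R_1‖R_2 = 6.98 kΩ.
Base-emitter loop: V_Th = I_B·R_Th + V_BE + (β+1)I_B·R_E, so I_B = (2.08 − 0.7) / (6.98 + 121×1.8) = 0.00614 mA.
I_C = β·I_B = 120×0.00614 = 0.737 mA, and I_E = (β+1)I_B = 0.743 mA.
V_CE = V_CC − I_C·R_C − I_E·R_E = 14 − 0.737×1.2 − 0.743×1.8 = 11.8 V.
V_CE = 11.8 V > 0.2 V confirms active-region operation.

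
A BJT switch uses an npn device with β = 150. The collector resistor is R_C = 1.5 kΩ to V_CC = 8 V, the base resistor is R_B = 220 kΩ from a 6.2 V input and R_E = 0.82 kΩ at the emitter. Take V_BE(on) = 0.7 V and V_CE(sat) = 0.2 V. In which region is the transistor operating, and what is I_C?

Assume active. Base-emitter loop: I_B = (V_BB − V_BE)/(R_B + (β+1)R_E) = (6.2 − 0.7)/(220 + 151×0.82) = 0.016 mA.
I_C = β·I_B = 150×0.016 = 2.4 mA.
V_CE = V_CC − I_C·R_C − I_E·R_E = 8 − 2.4×1.5 − 2.42×0.82 = 2.42 V > V_CE(sat), so the active-region assumption holds.

active; I_C ≈ 2.4 mA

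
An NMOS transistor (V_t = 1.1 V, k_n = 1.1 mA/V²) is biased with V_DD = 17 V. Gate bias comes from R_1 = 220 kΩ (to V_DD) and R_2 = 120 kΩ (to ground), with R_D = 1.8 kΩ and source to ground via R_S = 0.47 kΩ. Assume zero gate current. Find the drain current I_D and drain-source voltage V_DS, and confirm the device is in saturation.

I_D ≈ 4.4 mA, V_DS ≈ 7 V

V_G = V_DD·R_2/(R_1+R_2) = 17×120/340 = 6 V.
Assume saturation: I_D = (k_n/2)(V_GS − V_t)² with V_GS = V_G − I_D·R_S = 6 − 0.47·I_D.
Substituting gives 0.121·I_D² − 3.53·I_D + 13.2 = 0, with roots I_D = 4.4 or 24.7 mA.
The root I_D = 24.7 mA gives V_GS = -5.6 V ≤ V_t, so take I_D = 4.4 mA.
Then V_GS = 3.93 V and V_DS = V_DD − I_D(R_D+R_S) = 17 − 4.4×2.27 = 7 V.
Saturation requires V_DS ≥ V_GS − V_t = 2.83 V; 7 ≥ 2.83 ✓.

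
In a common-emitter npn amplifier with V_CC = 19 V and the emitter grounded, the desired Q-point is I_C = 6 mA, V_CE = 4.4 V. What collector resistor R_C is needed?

R_C ≈ 2.4 kΩ

Collector loop: V_CC = I_C·R_C + V_CE.
R_C = (V_CC − V_CE)/I_C = (19 − 4.4)/6 = 2.43 kΩ.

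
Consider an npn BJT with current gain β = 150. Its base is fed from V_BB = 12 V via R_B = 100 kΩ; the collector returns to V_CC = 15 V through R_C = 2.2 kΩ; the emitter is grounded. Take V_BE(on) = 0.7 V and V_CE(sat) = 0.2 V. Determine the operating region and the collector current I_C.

saturation; I_C ≈ 6.7 mA

Assume active: I_B = (12 − 0.7)/100 = 0.113 mA, giving I_C = β·I_B = 16.9 mA.
But then V_CE = 15 − 16.9×2.2 = -22.3 V < V_CE(sat) = 0.2 V — impossible in the active region.
So the transistor is saturated. With V_CE = 0.2 V, I_C = (V_CC − 0.2)/R_C = 14.8/2.2 = 6.73 mA.
Check: β·I_B = 16.9 mA > I_C = 6.73 mA, confirming saturation.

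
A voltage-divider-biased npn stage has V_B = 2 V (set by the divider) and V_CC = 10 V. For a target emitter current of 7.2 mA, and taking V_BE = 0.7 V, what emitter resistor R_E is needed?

R_E ≈ 0.18 kΩ

V_E = V_B − V_BE = 2 − 0.7 = 1.3 V.
R_E = V_E / I_E = 1.3 / 7.2 = 0.181 kΩ.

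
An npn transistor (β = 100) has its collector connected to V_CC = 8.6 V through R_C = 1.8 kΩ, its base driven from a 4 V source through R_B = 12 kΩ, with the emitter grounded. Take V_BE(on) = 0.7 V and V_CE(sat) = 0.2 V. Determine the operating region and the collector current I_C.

saturation; I_C ≈ 4.7 mA

Assume active: I_B = (4 − 0.7)/12 = 0.275 mA, giving I_C = β·I_B = 27.5 mA.
But then V_CE = 8.6 − 27.5×1.8 = -40.9 V < V_CE(sat) = 0.2 V — impossible in the active region.
So the transistor is saturated. With V_CE = 0.2 V, I_C = (V_CC − 0.2)/R_C = 8.4/1.8 = 4.67 mA.
Check: β·I_B = 27.5 mA > I_C = 4.67 mA, confirming saturation.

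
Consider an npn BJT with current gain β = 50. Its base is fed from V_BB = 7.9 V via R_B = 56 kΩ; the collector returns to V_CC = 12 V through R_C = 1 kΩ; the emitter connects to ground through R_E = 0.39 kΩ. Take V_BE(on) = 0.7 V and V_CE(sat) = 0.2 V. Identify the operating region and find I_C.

active; I_C ≈ 4.7 mA

Assume active. Base-emitter loop: I_B = (V_BB − V_BE)/(R_B + (β+1)R_E) = (7.9 − 0.7)/(56 + 51×0.39) = 0.0949 mA.
I_C = β·I_B = 50×0.0949 = 4.74 mA.
V_CE = V_CC − I_C·R_C − I_E·R_E = 12 − 4.74×1 − 4.84×0.39 = 5.37 V > V_CE(sat), so the active-region assumption holds.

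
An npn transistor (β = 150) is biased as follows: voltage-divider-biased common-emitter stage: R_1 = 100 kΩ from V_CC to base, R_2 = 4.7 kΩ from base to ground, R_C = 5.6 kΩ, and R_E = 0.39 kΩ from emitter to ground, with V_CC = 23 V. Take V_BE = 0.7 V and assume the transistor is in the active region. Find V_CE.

Thevenize the base divider: V_Th = V_CC·R_2/(R_1+R_2) = 23×4.7/105 = 1.03 V, R_Th = R_1‖R_2 = 4.49 kΩ.
Base-emitter loop: V_Th = I_B·R_Th + V_BE + (β+1)I_B·R_E, so I_B = (1.03 − 0.7) / (4.49 + 151×0.39) = 0.00525 mA.
I_C = β·I_B = 150×0.00525 = 0.787 mA, and I_E = (β+1)I_B = 0.792 mA.
V_CE = V_CC − I_C·R_C − I_E·R_E = 23 − 0.787×5.6 − 0.792×0.39 = 18.3 V.
V_CE = 18.3 V > 0.2 V confirms active-region operation.

V_CE ≈ 18 V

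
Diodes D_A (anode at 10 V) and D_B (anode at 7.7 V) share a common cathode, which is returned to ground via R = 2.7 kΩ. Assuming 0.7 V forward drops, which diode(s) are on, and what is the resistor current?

Assume both conduct. Then node N would need to be at both 10−0.7 = 9.3 V and 7.7−0.7 = 7 V, which is impossible.
Assume only D_A conducts: V_N = 10 − 0.7 = 9.3 V, so I_R = 9.3/2.7 = 3.44 mA.
Check D_B: its anode-to-cathode voltage is 7.7 − 9.3 = -1.6 V < 0.7 V, so it is off. The assumption is consistent.

Only D_A conducts; I_R ≈ 3.4 mA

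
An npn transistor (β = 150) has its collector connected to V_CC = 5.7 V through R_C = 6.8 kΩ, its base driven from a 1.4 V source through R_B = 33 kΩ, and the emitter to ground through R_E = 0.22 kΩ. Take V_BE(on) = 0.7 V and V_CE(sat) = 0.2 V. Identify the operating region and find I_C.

Assume active: I_B = (1.4 − 0.7)/(33 + 151×0.22) = 0.0106 mA, I_C = β·I_B = 1.59 mA.
Then V_CE = 5.7 − 1.59×6.8 − 1.6×0.22 = -5.43 V < 0.2 V — the active assumption fails.
Re-solve with V_CE = 0.2 V. KCL at the emitter: V_E/R_E = (V_BB−0.7−V_E)/R_B + (V_CC−0.2−V_E)/R_C, giving V_E = 0.176 V.
I_C = (V_CC − 0.2 − V_E)/R_C = (5.5 − 0.176)/6.8 = 0.783 mA.
Check: I_B = (0.7 − 0.176)/33 = 0.0159 mA, and β·I_B = 2.38 mA > I_C, confirming saturation.

saturation; I_C ≈ 0.78 mA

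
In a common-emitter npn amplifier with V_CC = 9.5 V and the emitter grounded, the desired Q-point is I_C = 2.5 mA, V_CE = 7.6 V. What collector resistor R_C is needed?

Collector loop: V_CC = I_C·R_C + V_CE.
R_C = (V_CC − V_CE)/I_C = (9.5 − 7.6)/2.5 = 0.76 kΩ.

R_C ≈ 0.76 kΩ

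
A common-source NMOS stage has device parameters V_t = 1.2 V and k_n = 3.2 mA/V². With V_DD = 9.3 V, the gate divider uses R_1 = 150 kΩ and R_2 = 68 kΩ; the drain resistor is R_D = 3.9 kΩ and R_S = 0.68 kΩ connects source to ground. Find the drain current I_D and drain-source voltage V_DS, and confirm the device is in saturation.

V_G = V_DD·R_2/(R_1+R_2) = 9.3×68/218 = 2.9 V.
Assume saturation: I_D = (k_n/2)(V_GS − V_t)² with V_GS = V_G − I_D·R_S = 2.9 − 0.68·I_D.
Substituting gives 0.74·I_D² − 4.7·I_D + 4.63 = 0, with roots I_D = 1.22 or 5.14 mA.
The root I_D = 5.14 mA gives V_GS = -0.592 V ≤ V_t, so take I_D = 1.22 mA.
Then V_GS = 2.07 V and V_DS = V_DD − I_D(R_D+R_S) = 9.3 − 1.22×4.58 = 3.72 V.
Saturation requires V_DS ≥ V_GS − V_t = 0.873 V; 3.72 ≥ 0.873 ✓.

I_D ≈ 1.2 mA, V_DS ≈ 3.7 V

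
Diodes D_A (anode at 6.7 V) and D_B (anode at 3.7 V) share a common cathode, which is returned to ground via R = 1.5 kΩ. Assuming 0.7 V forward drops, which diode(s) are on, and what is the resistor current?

Assume both conduct. Then node N would need to be at both 6.7−0.7 = 6 V and 3.7−0.7 = 3 V, which is impossible.
Assume only D_A conducts: V_N = 6.7 − 0.7 = 6 V, so I_R = 6/1.5 = 4 mA.
Check D_B: its anode-to-cathode voltage is 3.7 − 6 = -2.3 V < 0.7 V, so it is off. The assumption is consistent.

Only D_A conducts; I_R ≈ 4 mA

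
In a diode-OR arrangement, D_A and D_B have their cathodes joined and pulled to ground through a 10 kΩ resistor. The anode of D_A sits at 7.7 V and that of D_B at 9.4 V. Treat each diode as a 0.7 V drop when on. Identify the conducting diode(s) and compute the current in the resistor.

Only D_B conducts; I_R ≈ 0.87 mA

Assume both conduct. Then node N would need to be at both 7.7−0.7 = 7 V and 9.4−0.7 = 8.7 V, which is impossible.
Assume only D_B conducts: V_N = 9.4 − 0.7 = 8.7 V, so I_R = 8.7/10 = 0.87 mA.
Check D_A: its anode-to-cathode voltage is 7.7 − 8.7 = -1 V < 0.7 V, so it is off. The assumption is consistent.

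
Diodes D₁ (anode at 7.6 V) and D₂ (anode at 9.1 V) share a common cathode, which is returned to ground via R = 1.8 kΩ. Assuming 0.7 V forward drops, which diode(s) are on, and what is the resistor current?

Only D₂ conducts; I_R ≈ 4.7 mA

Assume both conduct. Then node N would need to be at both 7.6−0.7 = 6.9 V and 9.1−0.7 = 8.4 V, which is impossible.
Assume only D₂ conducts: V_N = 9.1 − 0.7 = 8.4 V, so I_R = 8.4/1.8 = 4.67 mA.
Check D₁: its anode-to-cathode voltage is 7.6 − 8.4 = -0.8 V < 0.7 V, so it is off. The assumption is consistent.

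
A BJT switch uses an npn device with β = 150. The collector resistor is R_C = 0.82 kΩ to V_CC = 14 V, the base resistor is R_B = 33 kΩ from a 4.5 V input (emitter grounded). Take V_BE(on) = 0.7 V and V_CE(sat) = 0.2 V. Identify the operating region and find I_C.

Assume active: I_B = (4.5 − 0.7)/33 = 0.115 mA, giving I_C = β·I_B = 17.3 mA.
But then V_CE = 14 − 17.3×0.82 = -0.164 V < V_CE(sat) = 0.2 V — impossible in the active region.
So the transistor is saturated. With V_CE = 0.2 V, I_C = (V_CC − 0.2)/R_C = 13.8/0.82 = 16.8 mA.
Check: β·I_B = 17.3 mA > I_C = 16.8 mA, confirming saturation.

saturation; I_C ≈ 17 mA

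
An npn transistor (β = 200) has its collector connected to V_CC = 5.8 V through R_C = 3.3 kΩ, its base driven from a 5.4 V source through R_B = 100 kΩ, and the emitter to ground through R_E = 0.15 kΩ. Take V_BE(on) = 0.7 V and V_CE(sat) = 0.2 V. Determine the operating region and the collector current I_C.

saturation; I_C ≈ 1.6 mA

Assume active: I_B = (5.4 − 0.7)/(100 + 201×0.15) = 0.0361 mA, I_C = β·I_B = 7.22 mA.
Then V_CE = 5.8 − 7.22×3.3 − 7.26×0.15 = -19.1 V < 0.2 V — the active assumption fails.
Re-solve with V_CE = 0.2 V. KCL at the emitter: V_E/R_E = (V_BB−0.7−V_E)/R_B + (V_CC−0.2−V_E)/R_C, giving V_E = 0.25 V.
I_C = (V_CC − 0.2 − V_E)/R_C = (5.6 − 0.25)/3.3 = 1.62 mA.
Check: I_B = (4.7 − 0.25)/100 = 0.0445 mA, and β·I_B = 8.9 mA > I_C, confirming saturation.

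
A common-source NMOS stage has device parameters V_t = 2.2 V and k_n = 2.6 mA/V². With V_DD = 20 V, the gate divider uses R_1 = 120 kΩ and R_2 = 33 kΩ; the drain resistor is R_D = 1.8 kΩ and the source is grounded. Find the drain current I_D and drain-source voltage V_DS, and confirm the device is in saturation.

I_D ≈ 5.8 mA, V_DS ≈ 9.5 V

V_G = V_DD·R_2/(R_1+R_2) = 20×33/153 = 4.31 V. With the source grounded, V_GS = V_G = 4.31 V.
Assume saturation: I_D = (k_n/2)(V_GS − V_t)² = (2.6/2)×(4.31 − 2.2)² = 1.3×2.11² = 5.81 mA.
V_DS = V_DD − I_D·R_D = 20 − 5.81×1.8 = 9.55 V.
Saturation requires V_DS ≥ V_GS − V_t = 2.11 V; 9.55 ≥ 2.11 ✓.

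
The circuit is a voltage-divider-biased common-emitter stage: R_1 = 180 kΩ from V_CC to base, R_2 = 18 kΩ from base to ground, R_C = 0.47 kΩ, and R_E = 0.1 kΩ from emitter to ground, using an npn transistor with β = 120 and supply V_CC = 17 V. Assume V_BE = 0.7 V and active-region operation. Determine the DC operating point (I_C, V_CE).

Thevenize the base divider: V_Th = V_CC·R_2/(R_1+R_2) = 17×18/198 = 1.55 V, R_Th = R_1‖R_2 = 16.4 kΩ.
Base-emitter loop: V_Th = I_B·R_Th + V_BE + (β+1)I_B·R_E, so I_B = (1.55 − 0.7) / (16.4 + 121×0.1) = 0.0297 mA.
I_C = β·I_B = 120×0.0297 = 3.56 mA, and I_E = (β+1)I_B = 3.59 mA.
V_CE = V_CC − I_C·R_C − I_E·R_E = 17 − 3.56×0.47 − 3.59×0.1 = 15 V.
V_CE = 15 V > 0.2 V confirms active-region operation.

I_C ≈ 3.6 mA, V_CE ≈ 15 V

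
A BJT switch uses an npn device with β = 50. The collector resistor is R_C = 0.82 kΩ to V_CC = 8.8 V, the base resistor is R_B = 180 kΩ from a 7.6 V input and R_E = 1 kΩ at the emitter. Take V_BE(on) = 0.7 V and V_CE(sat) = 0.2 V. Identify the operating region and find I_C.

active; I_C ≈ 1.5 mA

Assume active. Base-emitter loop: I_B = (V_BB − V_BE)/(R_B + (β+1)R_E) = (7.6 − 0.7)/(180 + 51×1) = 0.0299 mA.
I_C = β·I_B = 50×0.0299 = 1.49 mA.
V_CE = V_CC − I_C·R_C − I_E·R_E = 8.8 − 1.49×0.82 − 1.52×1 = 6.05 V > V_CE(sat), so the active-region assumption holds.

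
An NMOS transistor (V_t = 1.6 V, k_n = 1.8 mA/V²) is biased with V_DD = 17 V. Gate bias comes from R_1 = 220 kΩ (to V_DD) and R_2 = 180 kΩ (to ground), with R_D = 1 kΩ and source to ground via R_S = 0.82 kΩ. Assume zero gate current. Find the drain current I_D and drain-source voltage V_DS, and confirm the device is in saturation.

I_D ≈ 4.6 mA, V_DS ≈ 8.6 V

V_G = V_DD·R_2/(R_1+R_2) = 17×180/400 = 7.65 V.
Assume saturation: I_D = (k_n/2)(V_GS − V_t)² with V_GS = V_G − I_D·R_S = 7.65 − 0.82·I_D.
Substituting gives 0.605·I_D² − 9.93·I_D + 32.9 = 0, with roots I_D = 4.62 or 11.8 mA.
The root I_D = 11.8 mA gives V_GS = -2.02 V ≤ V_t, so take I_D = 4.62 mA.
Then V_GS = 3.86 V and V_DS = V_DD − I_D(R_D+R_S) = 17 − 4.62×1.82 = 8.6 V.
Saturation requires V_DS ≥ V_GS − V_t = 2.26 V; 8.6 ≥ 2.26 ✓.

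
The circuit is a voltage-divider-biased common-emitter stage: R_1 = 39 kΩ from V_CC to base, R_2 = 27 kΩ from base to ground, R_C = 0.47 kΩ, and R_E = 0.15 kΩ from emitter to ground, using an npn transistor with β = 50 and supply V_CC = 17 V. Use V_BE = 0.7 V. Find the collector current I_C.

Thevenize the base divider: V_Th = V_CC·R_2/(R_1+R_2) = 17×27/66 = 6.95 V, R_Th = R_1‖R_2 = 16 kΩ.
Base-emitter loop: V_Th = I_B·R_Th + V_BE + (β+1)I_B·R_E, so I_B = (6.95 − 0.7) / (16 + 51×0.15) = 0.265 mA.
I_C = β·I_B = 50×0.265 = 13.2 mA, and I_E = (β+1)I_B = 13.5 mA.
V_CE = V_CC − I_C·R_C − I_E·R_E = 17 − 13.2×0.47 − 13.5×0.15 = 8.75 V.
V_CE = 8.75 V > 0.2 V confirms active-region operation.

I_C ≈ 13 mA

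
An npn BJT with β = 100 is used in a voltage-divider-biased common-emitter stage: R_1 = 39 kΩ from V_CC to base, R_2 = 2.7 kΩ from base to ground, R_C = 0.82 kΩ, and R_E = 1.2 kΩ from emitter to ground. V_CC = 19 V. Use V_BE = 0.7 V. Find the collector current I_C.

I_C ≈ 0.43 mA

Thevenize the base divider: V_Th = V_CC·R_2/(R_1+R_2) = 19×2.7/41.7 = 1.23 V, R_Th = R_1‖R_2 = 2.53 kΩ.
Base-emitter loop: V_Th = I_B·R_Th + V_BE + (β+1)I_B·R_E, so I_B = (1.23 − 0.7) / (2.53 + 101×1.2) = 0.00429 mA.
I_C = β·I_B = 100×0.00429 = 0.429 mA, and I_E = (β+1)I_B = 0.433 mA.
V_CE = V_CC − I_C·R_C − I_E·R_E = 19 − 0.429×0.82 − 0.433×1.2 = 18.1 V.
V_CE = 18.1 V > 0.2 V confirms active-region operation.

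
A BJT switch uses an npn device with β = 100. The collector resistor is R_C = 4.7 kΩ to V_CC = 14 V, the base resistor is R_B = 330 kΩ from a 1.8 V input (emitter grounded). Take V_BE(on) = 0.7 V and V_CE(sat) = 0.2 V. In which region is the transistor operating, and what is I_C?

active; I_C ≈ 0.33 mA

Assume active. Base-emitter loop: I_B = (V_BB − V_BE)/R_B = (1.8 − 0.7)/330 = 0.00333 mA.
I_C = β·I_B = 100×0.00333 = 0.333 mA.
V_CE = V_CC − I_C·R_C = 14 − 0.333×4.7 = 12.4 V > V_CE(sat), so the active-region assumption holds.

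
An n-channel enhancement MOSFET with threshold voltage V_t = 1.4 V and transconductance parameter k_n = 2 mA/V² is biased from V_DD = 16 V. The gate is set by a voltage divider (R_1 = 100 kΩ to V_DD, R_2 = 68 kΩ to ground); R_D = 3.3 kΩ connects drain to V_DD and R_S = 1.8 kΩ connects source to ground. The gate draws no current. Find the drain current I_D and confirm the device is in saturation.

I_D ≈ 2 mA

V_G = V_DD·R_2/(R_1+R_2) = 16×68/168 = 6.48 V.
Assume saturation: I_D = (k_n/2)(V_GS − V_t)² with V_GS = V_G − I_D·R_S = 6.48 − 1.8·I_D.
Substituting gives 3.24·I_D² − 19.3·I_D + 25.8 = 0, with roots I_D = 2.03 or 3.92 mA.
The root I_D = 3.92 mA gives V_GS = -0.58 V ≤ V_t, so take I_D = 2.03 mA.
Then V_GS = 2.82 V and V_DS = V_DD − I_D(R_D+R_S) = 16 − 2.03×5.1 = 5.65 V.
Saturation requires V_DS ≥ V_GS − V_t = 1.42 V; 5.65 ≥ 1.42 ✓.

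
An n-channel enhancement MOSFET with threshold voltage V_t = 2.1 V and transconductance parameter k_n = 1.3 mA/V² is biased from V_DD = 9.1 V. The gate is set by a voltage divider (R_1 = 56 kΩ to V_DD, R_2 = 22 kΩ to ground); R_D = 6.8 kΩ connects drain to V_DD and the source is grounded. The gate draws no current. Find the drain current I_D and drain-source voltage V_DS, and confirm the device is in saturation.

I_D ≈ 0.14 mA, V_DS ≈ 8.1 V

V_G = V_DD·R_2/(R_1+R_2) = 9.1×22/78 = 2.57 V. With the source grounded, V_GS = V_G = 2.57 V.
Assume saturation: I_D = (k_n/2)(V_GS − V_t)² = (1.3/2)×(2.57 − 2.1)² = 0.65×0.467² = 0.142 mA.
V_DS = V_DD − I_D·R_D = 9.1 − 0.142×6.8 = 8.14 V.
Saturation requires V_DS ≥ V_GS − V_t = 0.467 V; 8.14 ≥ 0.467 ✓.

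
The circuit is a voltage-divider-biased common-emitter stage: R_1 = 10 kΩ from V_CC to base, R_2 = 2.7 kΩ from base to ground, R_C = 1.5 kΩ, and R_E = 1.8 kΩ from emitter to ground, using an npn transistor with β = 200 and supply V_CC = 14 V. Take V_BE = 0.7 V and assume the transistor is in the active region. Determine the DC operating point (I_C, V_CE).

I_C ≈ 1.3 mA, V_CE ≈ 9.9 V

Thevenize the base divider: V_Th = V_CC·R_2/(R_1+R_2) = 14×2.7/12.7 = 2.98 V, R_Th = R_1‖R_2 = 2.13 kΩ.
Base-emitter loop: V_Th = I_B·R_Th + V_BE + (β+1)I_B·R_E, so I_B = (2.98 − 0.7) / (2.13 + 201×1.8) = 0.00626 mA.
I_C = β·I_B = 200×0.00626 = 1.25 mA, and I_E = (β+1)I_B = 1.26 mA.
V_CE = V_CC − I_C·R_C − I_E·R_E = 14 − 1.25×1.5 − 1.26×1.8 = 9.86 V.
V_CE = 9.86 V > 0.2 V confirms active-region operation.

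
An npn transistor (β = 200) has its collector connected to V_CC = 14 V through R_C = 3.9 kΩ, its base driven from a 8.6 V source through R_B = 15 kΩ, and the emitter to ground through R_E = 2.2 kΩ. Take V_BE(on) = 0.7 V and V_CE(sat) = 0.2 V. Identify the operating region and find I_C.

saturation; I_C ≈ 2.2 mA

Assume active: I_B = (8.6 − 0.7)/(15 + 201×2.2) = 0.0173 mA, I_C = β·I_B = 3.46 mA.
Then V_CE = 14 − 3.46×3.9 − 3.47×2.2 = -7.12 V < 0.2 V — the active assumption fails.
Re-solve with V_CE = 0.2 V. KCL at the emitter: V_E/R_E = (V_BB−0.7−V_E)/R_B + (V_CC−0.2−V_E)/R_C, giving V_E = 5.23 V.
I_C = (V_CC − 0.2 − V_E)/R_C = (13.8 − 5.23)/3.9 = 2.2 mA.
Check: I_B = (7.9 − 5.23)/15 = 0.178 mA, and β·I_B = 35.6 mA > I_C, confirming saturation.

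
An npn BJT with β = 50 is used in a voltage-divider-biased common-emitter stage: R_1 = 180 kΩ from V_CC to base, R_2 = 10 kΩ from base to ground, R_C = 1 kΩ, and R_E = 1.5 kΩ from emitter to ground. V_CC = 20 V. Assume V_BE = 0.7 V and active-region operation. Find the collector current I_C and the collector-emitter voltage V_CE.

I_C ≈ 0.21 mA, V_CE ≈ 19 V

Thevenize the base divider: V_Th = V_CC·R_2/(R_1+R_2) = 20×10/190 = 1.05 V, R_Th = R_1‖R_2 = 9.47 kΩ.
Base-emitter loop: V_Th = I_B·R_Th + V_BE + (β+1)I_B·R_E, so I_B = (1.05 − 0.7) / (9.47 + 51×1.5) = 0.0041 mA.
I_C = β·I_B = 50×0.0041 = 0.205 mA, and I_E = (β+1)I_B = 0.209 mA.
V_CE = V_CC − I_C·R_C − I_E·R_E = 20 − 0.205×1 − 0.209×1.5 = 19.5 V.
V_CE = 19.5 V > 0.2 V confirms active-region operation.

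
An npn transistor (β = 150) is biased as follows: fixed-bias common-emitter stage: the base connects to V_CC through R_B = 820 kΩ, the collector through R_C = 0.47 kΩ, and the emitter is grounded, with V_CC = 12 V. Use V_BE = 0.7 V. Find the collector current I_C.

Base loop: V_CC = I_B·R_B + V_BE, so I_B = (12 − 0.7)/820 kΩ = 0.0138 mA.
In the active region I_C = β·I_B = 150 × 0.0138 = 2.07 mA.
Collector loop: V_CE = V_CC − I_C·R_C = 12 − 2.07×0.47 = 11 V.
Since V_CE = 11 V > V_CE(sat) ≈ 0.2 V, the transistor is in the active region as assumed.

I_C ≈ 2.1 mA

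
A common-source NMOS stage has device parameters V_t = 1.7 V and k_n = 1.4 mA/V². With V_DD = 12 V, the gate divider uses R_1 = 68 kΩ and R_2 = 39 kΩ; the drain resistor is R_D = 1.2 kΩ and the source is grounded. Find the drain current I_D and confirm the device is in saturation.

I_D ≈ 5 mA

V_G = V_DD·R_2/(R_1+R_2) = 12×39/107 = 4.37 V. With the source grounded, V_GS = V_G = 4.37 V.
Assume saturation: I_D = (k_n/2)(V_GS − V_t)² = (1.4/2)×(4.37 − 1.7)² = 0.7×2.67² = 5 mA.
V_DS = V_DD − I_D·R_D = 12 − 5×1.2 = 5.99 V.
Saturation requires V_DS ≥ V_GS − V_t = 2.67 V; 5.99 ≥ 2.67 ✓.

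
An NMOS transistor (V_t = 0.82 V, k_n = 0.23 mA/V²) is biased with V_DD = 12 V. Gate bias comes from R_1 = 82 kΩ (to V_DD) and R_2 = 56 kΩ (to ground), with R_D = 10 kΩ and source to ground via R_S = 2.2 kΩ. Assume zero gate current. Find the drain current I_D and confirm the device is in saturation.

I_D ≈ 0.71 mA

V_G = V_DD·R_2/(R_1+R_2) = 12×56/138 = 4.87 V.
Assume saturation: I_D = (k_n/2)(V_GS − V_t)² with V_GS = V_G − I_D·R_S = 4.87 − 2.2·I_D.
Substituting gives 0.557·I_D² − 3.05·I_D + 1.89 = 0, with roots I_D = 0.711 or 4.77 mA.
The root I_D = 4.77 mA gives V_GS = -5.62 V ≤ V_t, so take I_D = 0.711 mA.
Then V_GS = 3.31 V and V_DS = V_DD − I_D(R_D+R_S) = 12 − 0.711×12.2 = 3.33 V.
Saturation requires V_DS ≥ V_GS − V_t = 2.49 V; 3.33 ≥ 2.49 ✓.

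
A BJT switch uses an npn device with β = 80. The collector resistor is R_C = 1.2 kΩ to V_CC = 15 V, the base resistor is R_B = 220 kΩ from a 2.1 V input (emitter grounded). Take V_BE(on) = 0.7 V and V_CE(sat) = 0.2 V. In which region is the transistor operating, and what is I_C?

active; I_C ≈ 0.51 mA

Assume active. Base-emitter loop: I_B = (V_BB − V_BE)/R_B = (2.1 − 0.7)/220 = 0.00636 mA.
I_C = β·I_B = 80×0.00636 = 0.509 mA.
V_CE = V_CC − I_C·R_C = 15 − 0.509×1.2 = 14.4 V > V_CE(sat), so the active-region assumption holds.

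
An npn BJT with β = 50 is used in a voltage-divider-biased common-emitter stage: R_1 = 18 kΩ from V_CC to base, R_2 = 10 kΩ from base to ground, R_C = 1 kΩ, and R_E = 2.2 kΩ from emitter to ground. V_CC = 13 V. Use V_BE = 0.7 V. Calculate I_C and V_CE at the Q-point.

Thevenize the base divider: V_Th = V_CC·R_2/(R_1+R_2) = 13×10/28 = 4.64 V, R_Th = R_1‖R_2 = 6.43 kΩ.
Base-emitter loop: V_Th = I_B·R_Th + V_BE + (β+1)I_B·R_E, so I_B = (4.64 − 0.7) / (6.43 + 51×2.2) = 0.0332 mA.
I_C = β·I_B = 50×0.0332 = 1.66 mA, and I_E = (β+1)I_B = 1.7 mA.
V_CE = V_CC − I_C·R_C − I_E·R_E = 13 − 1.66×1 − 1.7×2.2 = 7.61 V.
V_CE = 7.61 V > 0.2 V confirms active-region operation.

I_C ≈ 1.7 mA, V_CE ≈ 7.6 V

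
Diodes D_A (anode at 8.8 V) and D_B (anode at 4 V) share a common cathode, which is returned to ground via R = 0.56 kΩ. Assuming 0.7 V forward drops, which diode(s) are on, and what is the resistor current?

Only D_A conducts; I_R ≈ 14 mA

Assume both conduct. Then node N would need to be at both 8.8−0.7 = 8.1 V and 4−0.7 = 3.3 V, which is impossible.
Assume only D_A conducts: V_N = 8.8 − 0.7 = 8.1 V, so I_R = 8.1/0.56 = 14.5 mA.
Check D_B: its anode-to-cathode voltage is 4 − 8.1 = -4.1 V < 0.7 V, so it is off. The assumption is consistent.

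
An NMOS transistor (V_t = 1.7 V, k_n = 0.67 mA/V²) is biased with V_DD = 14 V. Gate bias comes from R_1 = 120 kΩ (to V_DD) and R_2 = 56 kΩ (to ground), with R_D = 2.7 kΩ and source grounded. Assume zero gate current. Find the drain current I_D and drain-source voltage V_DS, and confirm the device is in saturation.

V_G = V_DD·R_2/(R_1+R_2) = 14×56/176 = 4.45 V. With the source grounded, V_GS = V_G = 4.45 V.
Assume saturation: I_D = (k_n/2)(V_GS − V_t)² = (0.67/2)×(4.45 − 1.7)² = 0.335×2.75² = 2.54 mA.
V_DS = V_DD − I_D·R_D = 14 − 2.54×2.7 = 7.14 V.
Saturation requires V_DS ≥ V_GS − V_t = 2.75 V; 7.14 ≥ 2.75 ✓.

I_D ≈ 2.5 mA, V_DS ≈ 7.1 V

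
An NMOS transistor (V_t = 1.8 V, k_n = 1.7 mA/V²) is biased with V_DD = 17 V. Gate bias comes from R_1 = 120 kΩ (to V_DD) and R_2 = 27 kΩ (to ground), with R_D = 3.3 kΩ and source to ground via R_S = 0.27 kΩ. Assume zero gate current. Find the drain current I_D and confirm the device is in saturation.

I_D ≈ 0.96 mA

V_G = V_DD·R_2/(R_1+R_2) = 17×27/147 = 3.12 V.
Assume saturation: I_D = (k_n/2)(V_GS − V_t)² with V_GS = V_G − I_D·R_S = 3.12 − 0.27·I_D.
Substituting gives 0.062·I_D² − 1.61·I_D + 1.49 = 0, with roots I_D = 0.961 or 25 mA.
The root I_D = 25 mA gives V_GS = -3.62 V ≤ V_t, so take I_D = 0.961 mA.
Then V_GS = 2.86 V and V_DS = V_DD − I_D(R_D+R_S) = 17 − 0.961×3.57 = 13.6 V.
Saturation requires V_DS ≥ V_GS − V_t = 1.06 V; 13.6 ≥ 1.06 ✓.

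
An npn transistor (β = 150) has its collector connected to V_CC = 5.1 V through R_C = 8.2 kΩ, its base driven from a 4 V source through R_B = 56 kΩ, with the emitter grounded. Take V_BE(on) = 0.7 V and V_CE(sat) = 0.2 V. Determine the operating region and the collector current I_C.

saturation; I_C ≈ 0.6 mA

Assume active: I_B = (4 − 0.7)/56 = 0.0589 mA, giving I_C = β·I_B = 8.84 mA.
But then V_CE = 5.1 − 8.84×8.2 = -67.4 V < V_CE(sat) = 0.2 V — impossible in the active region.
So the transistor is saturated. With V_CE = 0.2 V, I_C = (V_CC − 0.2)/R_C = 4.9/8.2 = 0.598 mA.
Check: β·I_B = 8.84 mA > I_C = 0.598 mA, confirming saturation.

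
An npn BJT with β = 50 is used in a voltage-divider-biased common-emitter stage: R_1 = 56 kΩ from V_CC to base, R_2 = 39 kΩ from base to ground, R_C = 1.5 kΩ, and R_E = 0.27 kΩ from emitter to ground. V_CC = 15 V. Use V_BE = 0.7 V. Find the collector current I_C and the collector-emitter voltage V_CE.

Thevenize the base divider: V_Th = V_CC·R_2/(R_1+R_2) = 15×39/95 = 6.16 V, R_Th = R_1‖R_2 = 23 kΩ.
Base-emitter loop: V_Th = I_B·R_Th + V_BE + (β+1)I_B·R_E, so I_B = (6.16 − 0.7) / (23 + 51×0.27) = 0.148 mA.
I_C = β·I_B = 50×0.148 = 7.42 mA, and I_E = (β+1)I_B = 7.57 mA.
V_CE = V_CC − I_C·R_C − I_E·R_E = 15 − 7.42×1.5 − 7.57×0.27 = 1.82 V.
V_CE = 1.82 V > 0.2 V confirms active-region operation.

I_C ≈ 7.4 mA, V_CE ≈ 1.8 V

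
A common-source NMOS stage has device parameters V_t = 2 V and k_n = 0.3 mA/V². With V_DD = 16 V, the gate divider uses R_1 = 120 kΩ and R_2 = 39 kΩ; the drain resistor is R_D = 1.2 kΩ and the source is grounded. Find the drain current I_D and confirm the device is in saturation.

I_D ≈ 0.56 mA

V_G = V_DD·R_2/(R_1+R_2) = 16×39/159 = 3.92 V. With the source grounded, V_GS = V_G = 3.92 V.
Assume saturation: I_D = (k_n/2)(V_GS − V_t)² = (0.3/2)×(3.92 − 2)² = 0.15×1.92² = 0.556 mA.
V_DS = V_DD − I_D·R_D = 16 − 0.556×1.2 = 15.3 V.
Saturation requires V_DS ≥ V_GS − V_t = 1.92 V; 15.3 ≥ 1.92 ✓.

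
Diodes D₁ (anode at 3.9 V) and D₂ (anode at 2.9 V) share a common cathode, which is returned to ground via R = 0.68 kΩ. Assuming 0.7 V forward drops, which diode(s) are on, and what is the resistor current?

Only D₁ conducts; I_R ≈ 4.7 mA

Assume both conduct. Then node N would need to be at both 3.9−0.7 = 3.2 V and 2.9−0.7 = 2.2 V, which is impossible.
Assume only D₁ conducts: V_N = 3.9 − 0.7 = 3.2 V, so I_R = 3.2/0.68 = 4.71 mA.
Check D₂: its anode-to-cathode voltage is 2.9 − 3.2 = -0.3 V < 0.7 V, so it is off. The assumption is consistent.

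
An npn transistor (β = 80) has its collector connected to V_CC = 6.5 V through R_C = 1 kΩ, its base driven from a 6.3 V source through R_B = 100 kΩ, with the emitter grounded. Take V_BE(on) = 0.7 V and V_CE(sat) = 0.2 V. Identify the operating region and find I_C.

active; I_C ≈ 4.5 mA

Assume active. Base-emitter loop: I_B = (V_BB − V_BE)/R_B = (6.3 − 0.7)/100 = 0.056 mA.
I_C = β·I_B = 80×0.056 = 4.48 mA.
V_CE = V_CC − I_C·R_C = 6.5 − 4.48×1 = 2.02 V > V_CE(sat), so the active-region assumption holds.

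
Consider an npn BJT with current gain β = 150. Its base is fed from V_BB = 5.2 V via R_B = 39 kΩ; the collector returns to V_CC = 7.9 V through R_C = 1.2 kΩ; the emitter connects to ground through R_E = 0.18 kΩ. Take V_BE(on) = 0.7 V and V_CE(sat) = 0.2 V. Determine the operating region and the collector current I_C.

saturation; I_C ≈ 5.6 mA

Assume active: I_B = (5.2 − 0.7)/(39 + 151×0.18) = 0.068 mA, I_C = β·I_B = 10.2 mA.
Then V_CE = 7.9 − 10.2×1.2 − 10.3×0.18 = -6.19 V < 0.2 V — the active assumption fails.
Re-solve with V_CE = 0.2 V. KCL at the emitter: V_E/R_E = (V_BB−0.7−V_E)/R_B + (V_CC−0.2−V_E)/R_C, giving V_E = 1.02 V.
I_C = (V_CC − 0.2 − V_E)/R_C = (7.7 − 1.02)/1.2 = 5.57 mA.
Check: I_B = (4.5 − 1.02)/39 = 0.0893 mA, and β·I_B = 13.4 mA > I_C, confirming saturation.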